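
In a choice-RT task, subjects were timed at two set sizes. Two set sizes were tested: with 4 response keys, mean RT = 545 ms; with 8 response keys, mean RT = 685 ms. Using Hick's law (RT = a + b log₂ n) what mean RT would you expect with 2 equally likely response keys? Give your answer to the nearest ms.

405 ms

RT is linear in log₂ n, so two points fix the line:
  b = (685 − 545) / (log₂ 8 − log₂ 4) = 140 / (3 − 2) = 140 ms/bit
  a = 545 − 140 × 2 = 265 ms
Then RT(2) = 265 + 140 × log₂ 2 = 265 + 140 × 1 ≈ 405.000 ms.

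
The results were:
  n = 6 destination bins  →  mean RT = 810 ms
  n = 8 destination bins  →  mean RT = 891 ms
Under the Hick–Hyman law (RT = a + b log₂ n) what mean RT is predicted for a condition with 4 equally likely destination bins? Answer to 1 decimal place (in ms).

Solve the two-equation system in a and b:
  b = (891 − 810) / (log₂ 8 − log₂ 6) = 81 / (3 − 2.5850) = 195.163 ms/bit
  a = 810 − 195.163 × 2.5850 = 305.511 ms
Then RT(4) = 305.511 + 195.163 × log₂ 4 = 305.511 + 195.163 × 2 ≈ 695.837 ms.

695.8 ms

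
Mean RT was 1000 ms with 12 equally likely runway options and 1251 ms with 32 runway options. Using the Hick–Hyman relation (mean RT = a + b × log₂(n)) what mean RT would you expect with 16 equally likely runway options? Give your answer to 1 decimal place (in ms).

RT is linear in log₂ n, so two points fix the line:
  b = (1251 − 1000) / (log₂ 32 − log₂ 12) = 251 / (5 − 3.5850) = 177.380 ms/bit
  a = 1000 − 177.380 × 3.5850 = 364.098 ms
Then RT(16) = 364.098 + 177.380 × log₂ 16 = 364.098 + 177.380 × 4 ≈ 1073.620 ms.

1073.6 ms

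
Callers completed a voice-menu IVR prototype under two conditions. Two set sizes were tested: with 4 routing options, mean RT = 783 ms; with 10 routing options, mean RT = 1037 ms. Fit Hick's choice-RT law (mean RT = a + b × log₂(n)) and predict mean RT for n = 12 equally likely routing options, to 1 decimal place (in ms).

1087.5 ms

Solve the two-equation system in a and b:
  b = (1037 − 783) / (log₂ 10 − log₂ 4) = 254 / (3.3219 − 2) = 192.144 ms/bit
  a = 783 − 192.144 × 2 = 398.713 ms
Then RT(12) = 398.713 + 192.144 × log₂ 12 = 398.713 + 192.144 × 3.5850 ≈ 1087.540 ms.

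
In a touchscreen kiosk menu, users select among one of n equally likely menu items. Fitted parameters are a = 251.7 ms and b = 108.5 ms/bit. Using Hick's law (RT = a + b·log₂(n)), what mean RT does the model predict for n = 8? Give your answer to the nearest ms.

577 ms

log₂(8) = 3 bits, so RT = 251.7 + 108.5 × 3 ≈ 577.200 ms.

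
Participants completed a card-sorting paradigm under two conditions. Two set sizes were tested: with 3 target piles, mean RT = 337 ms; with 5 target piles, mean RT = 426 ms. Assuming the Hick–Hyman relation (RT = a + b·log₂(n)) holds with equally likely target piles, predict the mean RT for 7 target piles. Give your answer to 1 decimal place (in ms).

484.6 ms

Solve the two-equation system in a and b:
  b = (426 − 337) / (log₂ 5 − log₂ 3) = 89 / (2.3219 − 1.5850) = 120.765 ms/bit
  a = 337 − 120.765 × 1.5850 = 145.591 ms
Then RT(7) = 145.591 + 120.765 × log₂ 7 = 145.591 + 120.765 × 2.8074 ≈ 484.623 ms.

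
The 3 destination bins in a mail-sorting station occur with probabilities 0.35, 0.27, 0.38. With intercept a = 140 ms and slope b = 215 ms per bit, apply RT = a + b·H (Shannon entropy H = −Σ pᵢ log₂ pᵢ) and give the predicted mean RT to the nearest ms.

478 ms

H = 0.35·log₂(1/0.35) + 0.27·log₂(1/0.27) + 0.38·log₂(1/0.38) = 1.5706 bits.
RT = 140 + 215 × 1.5706 = 477.67 ms.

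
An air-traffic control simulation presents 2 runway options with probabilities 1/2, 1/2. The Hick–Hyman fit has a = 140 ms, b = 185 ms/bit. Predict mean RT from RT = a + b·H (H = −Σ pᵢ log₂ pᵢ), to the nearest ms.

Each term −pᵢ log₂ pᵢ: 0.5·1 + 0.5·1; summed, H = 1.000 bits.
Mean RT = a + bH = 140 + 185·1.000 = 325.00 ms.

325 ms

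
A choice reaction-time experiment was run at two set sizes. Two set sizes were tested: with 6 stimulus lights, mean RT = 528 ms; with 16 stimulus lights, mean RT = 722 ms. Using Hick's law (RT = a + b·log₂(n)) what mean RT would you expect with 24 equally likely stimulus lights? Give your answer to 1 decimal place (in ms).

802.2 ms

Fit slope and intercept:
  b = (722 − 528) / (log₂ 16 − log₂ 6) = 194 / (4 − 2.5850) = 137.099 ms/bit
  a = 528 − 137.099 × 2.5850 = 173.605 ms
Then RT(24) = 173.605 + 137.099 × log₂ 24 = 173.605 + 137.099 × 4.5850 ≈ 802.198 ms.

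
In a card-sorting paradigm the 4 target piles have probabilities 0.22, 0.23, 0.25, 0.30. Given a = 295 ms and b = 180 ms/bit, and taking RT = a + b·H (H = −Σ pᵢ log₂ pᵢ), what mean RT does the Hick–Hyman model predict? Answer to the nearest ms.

Entropy contributions −pᵢ log₂ pᵢ: 0.4806, 0.4877, 0.5000, 0.5211; sum H = 1.9893 bits.
RT = a + bH = 295 + 180·1.9893 = 653.08 ms.

653 ms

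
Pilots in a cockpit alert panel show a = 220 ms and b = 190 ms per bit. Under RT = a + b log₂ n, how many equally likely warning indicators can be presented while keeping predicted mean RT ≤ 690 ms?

190·log₂ n ≤ 690 − 220 = 470, giving log₂ n ≤ 2.4737 and n ≤ 5.555. The largest whole number is 5.

5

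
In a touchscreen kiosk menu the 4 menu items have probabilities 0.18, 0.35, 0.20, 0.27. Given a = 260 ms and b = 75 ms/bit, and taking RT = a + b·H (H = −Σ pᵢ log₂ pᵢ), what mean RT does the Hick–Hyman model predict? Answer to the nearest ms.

Entropy contributions −pᵢ log₂ pᵢ: 0.4453, 0.5301, 0.4644, 0.5100; sum H = 1.9498 bits.
RT = a + bH = 260 + 75·1.9498 = 406.24 ms.

406 ms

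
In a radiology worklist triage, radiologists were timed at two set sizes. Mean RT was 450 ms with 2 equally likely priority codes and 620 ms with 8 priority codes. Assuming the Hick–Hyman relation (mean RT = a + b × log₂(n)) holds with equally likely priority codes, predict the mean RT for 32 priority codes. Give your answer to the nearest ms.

790 ms

Fit slope and intercept:
  b = (620 − 450) / (log₂ 8 − log₂ 2) = 170 / (3 − 1) = 85 ms/bit
  a = 450 − 85 × 1 = 365 ms
Then RT(32) = 365 + 85 × log₂ 32 = 365 + 85 × 5 ≈ 790.000 ms.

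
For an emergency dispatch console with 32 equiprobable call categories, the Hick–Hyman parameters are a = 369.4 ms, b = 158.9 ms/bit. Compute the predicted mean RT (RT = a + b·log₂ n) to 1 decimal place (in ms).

log₂(32) = 5 bits, so RT = 369.4 + 158.9 × 5 ≈ 1163.900 ms.

1163.9 ms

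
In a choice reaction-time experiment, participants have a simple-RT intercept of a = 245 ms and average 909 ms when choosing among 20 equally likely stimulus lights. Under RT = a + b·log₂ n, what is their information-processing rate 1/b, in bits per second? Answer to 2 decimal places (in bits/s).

b = (909 − 245)/log₂ 20 = 664/4.3219 = 153.635 ms per bit = 0.15364 s/bit; the reciprocal is 6.509 bits/s.

6.51 bits/s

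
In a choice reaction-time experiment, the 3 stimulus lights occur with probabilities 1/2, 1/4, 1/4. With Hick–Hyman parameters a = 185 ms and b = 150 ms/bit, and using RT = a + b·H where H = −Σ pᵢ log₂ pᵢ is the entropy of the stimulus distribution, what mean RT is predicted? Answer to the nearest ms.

Each term −pᵢ log₂ pᵢ: 0.5·1 + 0.25·2 + 0.25·2; summed, H = 1.500 bits.
Mean RT = a + bH = 185 + 150·1.500 = 410.00 ms.

410 ms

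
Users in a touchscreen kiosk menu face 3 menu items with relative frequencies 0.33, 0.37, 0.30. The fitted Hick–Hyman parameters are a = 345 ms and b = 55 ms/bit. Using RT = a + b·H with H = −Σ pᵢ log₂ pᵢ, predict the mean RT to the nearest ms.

432 ms

H = 0.33·log₂(1/0.33) + 0.37·log₂(1/0.37) + 0.30·log₂(1/0.30) = 1.5796 bits.
RT = 345 + 55 × 1.5796 = 431.88 ms.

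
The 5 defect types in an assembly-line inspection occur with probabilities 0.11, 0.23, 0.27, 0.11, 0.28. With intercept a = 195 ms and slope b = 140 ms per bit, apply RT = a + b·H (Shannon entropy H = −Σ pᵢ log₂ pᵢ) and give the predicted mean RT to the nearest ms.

505 ms

H = 0.11·log₂(1/0.11) + 0.23·log₂(1/0.23) + 0.27·log₂(1/0.27) + 0.11·log₂(1/0.11) + 0.28·log₂(1/0.28) = 2.2125 bits.
RT = 195 + 140 × 2.2125 = 504.75 ms.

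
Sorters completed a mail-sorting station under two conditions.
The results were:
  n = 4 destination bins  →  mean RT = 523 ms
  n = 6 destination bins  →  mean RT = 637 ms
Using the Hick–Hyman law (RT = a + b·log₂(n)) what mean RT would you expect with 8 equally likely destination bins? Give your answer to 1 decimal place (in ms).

Fit slope and intercept:
  b = (637 − 523) / (log₂ 6 − log₂ 4) = 114 / (2.5850 − 2) = 194.884 ms/bit
  a = 523 − 194.884 × 2 = 133.231 ms
Then RT(8) = 133.231 + 194.884 × log₂ 8 = 133.231 + 194.884 × 3 ≈ 717.884 ms.

717.9 ms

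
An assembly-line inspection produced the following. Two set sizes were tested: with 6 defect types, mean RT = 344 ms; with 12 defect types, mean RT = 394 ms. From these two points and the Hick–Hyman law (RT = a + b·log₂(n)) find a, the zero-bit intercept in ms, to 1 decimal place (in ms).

214.8 ms

The slope on a log₂ axis is (394 − 344) / (3.5850 − 2.5850) = 50.000 ms/bit.
Intercept: a = 344 − 50.000·log₂(6) = 214.752 ms.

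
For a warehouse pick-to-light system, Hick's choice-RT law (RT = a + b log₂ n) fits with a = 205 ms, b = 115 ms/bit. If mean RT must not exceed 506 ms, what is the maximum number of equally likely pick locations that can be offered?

6

115·log₂ n ≤ 506 − 205 = 301, giving log₂ n ≤ 2.6174 and n ≤ 6.136. The largest whole number is 6.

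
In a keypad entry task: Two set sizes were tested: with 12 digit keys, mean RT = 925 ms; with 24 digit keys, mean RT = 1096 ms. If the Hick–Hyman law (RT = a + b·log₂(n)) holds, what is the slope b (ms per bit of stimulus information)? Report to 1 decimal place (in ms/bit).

Slope: b = (1096 − 925) / (log₂ 24 − log₂ 12) = 171/1.0000 = 171.000 ms/bit.

171.0 ms/bit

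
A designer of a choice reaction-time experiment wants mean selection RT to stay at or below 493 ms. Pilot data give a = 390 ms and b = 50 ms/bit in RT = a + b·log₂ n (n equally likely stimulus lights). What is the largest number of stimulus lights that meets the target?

Set 390 + 50·log₂ n ≤ 493 → log₂ n ≤ (493 − 390)/50 = 2.0600.
So n ≤ 2^2.0600 = 4.170; the largest integer n is 4.

4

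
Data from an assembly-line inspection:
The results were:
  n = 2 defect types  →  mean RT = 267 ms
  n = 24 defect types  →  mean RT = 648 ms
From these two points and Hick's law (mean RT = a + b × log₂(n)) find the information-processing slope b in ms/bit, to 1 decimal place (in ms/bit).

106.3 ms/bit

Slope: b = (648 − 267) / (log₂ 24 − log₂ 2) = 381/3.5850 = 106.277 ms/bit.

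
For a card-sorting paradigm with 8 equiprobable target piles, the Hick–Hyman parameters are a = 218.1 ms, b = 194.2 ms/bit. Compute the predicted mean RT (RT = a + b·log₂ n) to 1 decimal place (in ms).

log₂(8) = 3 bits, so RT = 218.1 + 194.2 × 3 ≈ 800.700 ms.

800.7 ms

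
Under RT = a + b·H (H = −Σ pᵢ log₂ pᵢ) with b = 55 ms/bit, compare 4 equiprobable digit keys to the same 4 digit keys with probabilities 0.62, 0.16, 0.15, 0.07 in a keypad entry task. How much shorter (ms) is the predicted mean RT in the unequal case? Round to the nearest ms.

26 ms

The RT saving is b·ΔH. Equiprobable H₀ = log₂(4) = 2.0000 bits; with the given probabilities H = 1.5297 bits.
b·(H₀ − H) = 55 × (2.0000 − 1.5297) = 25.87 ms.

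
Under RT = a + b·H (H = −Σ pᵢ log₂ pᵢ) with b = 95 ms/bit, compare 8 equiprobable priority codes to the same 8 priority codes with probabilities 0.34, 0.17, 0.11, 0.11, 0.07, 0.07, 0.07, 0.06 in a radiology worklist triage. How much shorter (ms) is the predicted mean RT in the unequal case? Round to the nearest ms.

27 ms

The RT saving is b·ΔH. Equiprobable H₀ = log₂(8) = 3.0000 bits; with the given probabilities H = 2.7135 bits.
b·(H₀ − H) = 95 × (3.0000 − 2.7135) = 27.21 ms.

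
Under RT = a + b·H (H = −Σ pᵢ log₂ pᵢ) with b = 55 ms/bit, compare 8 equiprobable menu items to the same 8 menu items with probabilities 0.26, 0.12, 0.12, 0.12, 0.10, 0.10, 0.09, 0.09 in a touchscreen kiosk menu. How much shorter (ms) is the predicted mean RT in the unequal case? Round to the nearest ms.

The RT saving is b·ΔH. Equiprobable H₀ = log₂(8) = 3.0000 bits; with the given probabilities H = 2.8962 bits.
b·(H₀ − H) = 55 × (3.0000 − 2.8962) = 5.71 ms.

6 ms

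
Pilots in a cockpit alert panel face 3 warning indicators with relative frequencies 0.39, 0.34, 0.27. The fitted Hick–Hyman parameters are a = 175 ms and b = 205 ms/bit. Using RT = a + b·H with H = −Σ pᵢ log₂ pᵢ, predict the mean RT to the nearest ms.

Entropy contributions −pᵢ log₂ pᵢ: 0.5298, 0.5292, 0.5100; sum H = 1.5690 bits.
RT = a + bH = 175 + 205·1.5690 = 496.64 ms.

497 ms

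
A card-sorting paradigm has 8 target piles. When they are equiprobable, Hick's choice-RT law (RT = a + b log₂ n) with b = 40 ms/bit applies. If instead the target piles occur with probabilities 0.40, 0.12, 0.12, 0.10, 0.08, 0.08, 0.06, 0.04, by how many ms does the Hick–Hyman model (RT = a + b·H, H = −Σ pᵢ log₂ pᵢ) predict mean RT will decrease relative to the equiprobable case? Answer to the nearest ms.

The RT saving is b·ΔH. Equiprobable H₀ = log₂(8) = 3.0000 bits; with the given probabilities H = 2.6074 bits.
b·(H₀ − H) = 40 × (3.0000 − 2.6074) = 15.70 ms.

16 ms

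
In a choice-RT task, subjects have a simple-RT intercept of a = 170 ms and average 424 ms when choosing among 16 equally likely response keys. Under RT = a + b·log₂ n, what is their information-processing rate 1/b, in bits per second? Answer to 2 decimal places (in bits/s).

b = (424 − 170)/log₂ 16 = 254/4 = 63.500 ms per bit = 0.06350 s/bit; the reciprocal is 15.748 bits/s.

15.75 bits/s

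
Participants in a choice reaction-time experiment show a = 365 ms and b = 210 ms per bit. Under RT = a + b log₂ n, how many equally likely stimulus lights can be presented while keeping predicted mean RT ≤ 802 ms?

4

Information budget: (802 − 365)/210 = 2.0810 bits, so n ≤ 2^2.0810 = 4.231 → at most 4.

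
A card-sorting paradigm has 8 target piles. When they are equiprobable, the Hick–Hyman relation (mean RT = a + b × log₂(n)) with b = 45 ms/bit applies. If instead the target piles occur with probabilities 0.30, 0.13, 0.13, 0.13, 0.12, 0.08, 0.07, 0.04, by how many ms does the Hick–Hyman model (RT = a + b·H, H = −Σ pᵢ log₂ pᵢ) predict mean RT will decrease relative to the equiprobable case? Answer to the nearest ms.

10 ms

Equiprobable entropy H₀ = log₂ 8 = 3.0000 bits.
Skewed entropy H = −Σ pᵢ log₂ pᵢ = 2.7819 bits.
ΔRT = b·(H₀ − H) = 45 × 0.2181 = 9.81 ms.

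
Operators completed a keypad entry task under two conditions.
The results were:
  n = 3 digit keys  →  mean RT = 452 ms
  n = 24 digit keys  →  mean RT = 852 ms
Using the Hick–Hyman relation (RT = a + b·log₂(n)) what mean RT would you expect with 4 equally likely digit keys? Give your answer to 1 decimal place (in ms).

RT is linear in log₂ n, so two points fix the line:
  b = (852 − 452) / (log₂ 24 − log₂ 3) = 400 / (4.5850 − 1.5850) = 133.333 ms/bit
  a = 452 − 133.333 × 1.5850 = 240.672 ms
Then RT(4) = 240.672 + 133.333 × log₂ 4 = 240.672 + 133.333 × 2 ≈ 507.338 ms.

507.3 ms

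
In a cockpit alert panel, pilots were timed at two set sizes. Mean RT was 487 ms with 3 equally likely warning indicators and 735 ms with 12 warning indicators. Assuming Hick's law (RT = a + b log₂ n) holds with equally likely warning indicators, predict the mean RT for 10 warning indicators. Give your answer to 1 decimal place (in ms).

Solve the two-equation system in a and b:
  b = (735 − 487) / (log₂ 12 − log₂ 3) = 248 / (3.5850 − 1.5850) = 124.000 ms/bit
  a = 487 − 124.000 × 1.5850 = 290.465 ms
Then RT(10) = 290.465 + 124.000 × log₂ 10 = 290.465 + 124.000 × 3.3219 ≈ 702.384 ms.

702.4 ms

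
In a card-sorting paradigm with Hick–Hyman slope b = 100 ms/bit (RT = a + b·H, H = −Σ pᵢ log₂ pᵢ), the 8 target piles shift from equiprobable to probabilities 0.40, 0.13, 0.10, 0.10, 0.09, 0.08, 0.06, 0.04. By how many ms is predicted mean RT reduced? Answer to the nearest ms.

39 ms

The RT saving is b·ΔH. Equiprobable H₀ = log₂(8) = 3.0000 bits; with the given probabilities H = 2.6093 bits.
b·(H₀ − H) = 100 × (3.0000 − 2.6093) = 39.07 ms.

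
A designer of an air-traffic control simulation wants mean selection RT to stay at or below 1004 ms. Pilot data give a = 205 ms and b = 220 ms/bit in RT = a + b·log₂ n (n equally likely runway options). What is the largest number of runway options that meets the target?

12

Set 205 + 220·log₂ n ≤ 1004 → log₂ n ≤ (1004 − 205)/220 = 3.6318.
So n ≤ 2^3.6318 = 12.396; the largest integer n is 12.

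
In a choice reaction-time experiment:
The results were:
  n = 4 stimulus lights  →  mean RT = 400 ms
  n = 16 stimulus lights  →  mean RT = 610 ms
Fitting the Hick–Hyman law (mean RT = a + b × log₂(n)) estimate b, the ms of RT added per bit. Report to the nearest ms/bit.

105 ms/bit

b = (RT₂ − RT₁)/(log₂ n₂ − log₂ n₁) = (610 − 400)/(4 − 2) = 105 ms/bit.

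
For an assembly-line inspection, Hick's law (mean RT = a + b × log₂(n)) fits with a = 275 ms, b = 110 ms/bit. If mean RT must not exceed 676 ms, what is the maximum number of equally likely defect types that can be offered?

12

Set 275 + 110·log₂ n ≤ 676 → log₂ n ≤ (676 − 275)/110 = 3.6455.
So n ≤ 2^3.6455 = 12.514; the largest integer n is 12.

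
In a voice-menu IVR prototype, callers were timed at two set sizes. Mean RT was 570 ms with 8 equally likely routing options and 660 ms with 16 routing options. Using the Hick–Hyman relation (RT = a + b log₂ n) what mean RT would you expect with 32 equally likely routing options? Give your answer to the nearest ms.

750 ms

Fit slope and intercept:
  b = (660 − 570) / (log₂ 16 − log₂ 8) = 90 / (4 − 3) = 90 ms/bit
  a = 570 − 90 × 3 = 300 ms
Then RT(32) = 300 + 90 × log₂ 32 = 300 + 90 × 5 ≈ 750.000 ms.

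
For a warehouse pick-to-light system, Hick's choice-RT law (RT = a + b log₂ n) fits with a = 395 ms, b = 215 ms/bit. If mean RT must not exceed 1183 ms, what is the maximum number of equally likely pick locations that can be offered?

Information budget: (1183 − 395)/215 = 3.6651 bits, so n ≤ 2^3.6651 = 12.686 → at most 12.

12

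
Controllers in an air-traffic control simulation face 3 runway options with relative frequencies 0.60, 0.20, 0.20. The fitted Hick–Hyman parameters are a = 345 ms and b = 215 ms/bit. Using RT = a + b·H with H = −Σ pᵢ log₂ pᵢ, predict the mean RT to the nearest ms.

640 ms

Entropy contributions −pᵢ log₂ pᵢ: 0.4422, 0.4644, 0.4644; sum H = 1.3710 bits.
RT = a + bH = 345 + 215·1.3710 = 639.75 ms.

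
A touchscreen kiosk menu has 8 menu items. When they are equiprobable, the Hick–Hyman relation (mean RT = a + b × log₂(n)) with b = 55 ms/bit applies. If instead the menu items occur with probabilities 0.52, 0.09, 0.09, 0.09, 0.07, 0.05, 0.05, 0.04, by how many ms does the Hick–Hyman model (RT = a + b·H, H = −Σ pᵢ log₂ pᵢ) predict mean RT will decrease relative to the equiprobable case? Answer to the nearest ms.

38 ms

The RT saving is b·ΔH. Equiprobable H₀ = log₂(8) = 3.0000 bits; with the given probabilities H = 2.3150 bits.
b·(H₀ − H) = 55 × (3.0000 − 2.3150) = 37.67 ms.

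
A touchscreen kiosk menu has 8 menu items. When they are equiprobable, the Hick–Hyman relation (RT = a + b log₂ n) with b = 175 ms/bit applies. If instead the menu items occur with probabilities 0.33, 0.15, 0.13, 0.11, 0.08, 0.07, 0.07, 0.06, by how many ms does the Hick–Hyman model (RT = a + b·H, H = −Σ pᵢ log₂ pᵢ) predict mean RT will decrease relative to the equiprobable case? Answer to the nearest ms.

The RT saving is b·ΔH. Equiprobable H₀ = log₂(8) = 3.0000 bits; with the given probabilities H = 2.7435 bits.
b·(H₀ − H) = 175 × (3.0000 − 2.7435) = 44.90 ms.

45 ms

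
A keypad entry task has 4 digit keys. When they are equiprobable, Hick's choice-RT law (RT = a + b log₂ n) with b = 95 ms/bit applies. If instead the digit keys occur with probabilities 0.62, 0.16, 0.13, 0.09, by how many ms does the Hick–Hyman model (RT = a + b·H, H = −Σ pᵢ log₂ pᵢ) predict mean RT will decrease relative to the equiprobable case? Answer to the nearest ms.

43 ms

Equiprobable entropy H₀ = log₂ 4 = 2.0000 bits.
Skewed entropy H = −Σ pᵢ log₂ pᵢ = 1.5459 bits.
ΔRT = b·(H₀ − H) = 95 × 0.4541 = 43.14 ms.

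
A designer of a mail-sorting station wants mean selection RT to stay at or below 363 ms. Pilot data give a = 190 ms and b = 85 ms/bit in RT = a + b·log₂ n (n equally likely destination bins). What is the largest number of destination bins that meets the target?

85·log₂ n ≤ 363 − 190 = 173, giving log₂ n ≤ 2.0353 and n ≤ 4.099. The largest whole number is 4.

4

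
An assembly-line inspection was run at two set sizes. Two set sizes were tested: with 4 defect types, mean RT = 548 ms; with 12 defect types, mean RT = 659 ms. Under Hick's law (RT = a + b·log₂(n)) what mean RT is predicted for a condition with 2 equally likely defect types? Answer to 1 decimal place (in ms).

478.0 ms

RT is linear in log₂ n, so two points fix the line:
  b = (659 − 548) / (log₂ 12 − log₂ 4) = 111 / (3.5850 − 2) = 70.033 ms/bit
  a = 548 − 70.033 × 2 = 407.934 ms
Then RT(2) = 407.934 + 70.033 × log₂ 2 = 407.934 + 70.033 × 1 ≈ 477.967 ms.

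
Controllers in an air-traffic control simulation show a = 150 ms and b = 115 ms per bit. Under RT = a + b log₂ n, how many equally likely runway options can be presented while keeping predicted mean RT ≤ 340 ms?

Set 150 + 115·log₂ n ≤ 340 → log₂ n ≤ (340 − 150)/115 = 1.6522.
So n ≤ 2^1.6522 = 3.143; the largest integer n is 3.

3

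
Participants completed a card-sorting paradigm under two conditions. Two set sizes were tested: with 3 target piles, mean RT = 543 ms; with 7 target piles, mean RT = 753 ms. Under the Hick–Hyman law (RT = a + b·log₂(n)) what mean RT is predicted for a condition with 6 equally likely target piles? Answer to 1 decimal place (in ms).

RT is linear in log₂ n, so two points fix the line:
  b = (753 − 543) / (log₂ 7 − log₂ 3) = 210 / (2.8074 − 1.5850) = 171.794 ms/bit
  a = 543 − 171.794 × 1.5850 = 270.713 ms
Then RT(6) = 270.713 + 171.794 × log₂ 6 = 270.713 + 171.794 × 2.5850 ≈ 714.794 ms.

714.8 ms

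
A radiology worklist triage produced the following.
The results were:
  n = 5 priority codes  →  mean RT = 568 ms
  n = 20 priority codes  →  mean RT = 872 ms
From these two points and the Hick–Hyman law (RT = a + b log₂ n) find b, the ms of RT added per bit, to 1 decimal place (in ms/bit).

152.0 ms/bit

The slope on a log₂ axis is (872 − 568) / (4.3219 − 2.3219) = 152.000 ms/bit.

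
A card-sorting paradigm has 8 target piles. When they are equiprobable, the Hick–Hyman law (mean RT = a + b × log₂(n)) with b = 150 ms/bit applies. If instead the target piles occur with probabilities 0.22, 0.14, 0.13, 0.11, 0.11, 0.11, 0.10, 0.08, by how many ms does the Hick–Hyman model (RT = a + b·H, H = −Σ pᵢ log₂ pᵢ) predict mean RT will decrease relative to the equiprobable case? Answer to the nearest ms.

10 ms

The RT saving is b·ΔH. Equiprobable H₀ = log₂(8) = 3.0000 bits; with the given probabilities H = 2.9349 bits.
b·(H₀ − H) = 150 × (3.0000 − 2.9349) = 9.77 ms.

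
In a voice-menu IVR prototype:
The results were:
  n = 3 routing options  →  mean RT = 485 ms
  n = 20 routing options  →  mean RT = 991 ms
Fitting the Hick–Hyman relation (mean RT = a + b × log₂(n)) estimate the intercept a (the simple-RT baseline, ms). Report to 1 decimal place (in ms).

192.0 ms

The slope on a log₂ axis is (991 − 485) / (4.3219 − 1.5850) = 184.876 ms/bit.
Intercept: a = 485 − 184.876·log₂(3) = 191.978 ms.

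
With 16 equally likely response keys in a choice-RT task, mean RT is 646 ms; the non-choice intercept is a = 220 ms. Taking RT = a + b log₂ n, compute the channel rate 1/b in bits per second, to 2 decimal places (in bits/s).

b = (646 − 220)/log₂ 16 = 426/4 = 106.500 ms per bit = 0.10650 s/bit; the reciprocal is 9.390 bits/s.

9.39 bits/s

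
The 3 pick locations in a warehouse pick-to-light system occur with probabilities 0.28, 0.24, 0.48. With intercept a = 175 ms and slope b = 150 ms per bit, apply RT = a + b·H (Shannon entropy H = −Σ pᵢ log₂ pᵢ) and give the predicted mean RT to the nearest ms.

H = 0.28·log₂(1/0.28) + 0.24·log₂(1/0.24) + 0.48·log₂(1/0.48) = 1.5166 bits.
RT = 175 + 150 × 1.5166 = 402.49 ms.

402 ms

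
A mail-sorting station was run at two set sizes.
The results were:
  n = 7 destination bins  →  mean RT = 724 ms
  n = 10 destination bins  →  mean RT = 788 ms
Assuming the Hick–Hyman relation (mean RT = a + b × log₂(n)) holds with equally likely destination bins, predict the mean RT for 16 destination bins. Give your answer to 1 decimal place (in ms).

872.3 ms

Solve the two-equation system in a and b:
  b = (788 − 724) / (log₂ 10 − log₂ 7) = 64 / (3.3219 − 2.8074) = 124.375 ms/bit
  a = 724 − 124.375 × 2.8074 = 374.835 ms
Then RT(16) = 374.835 + 124.375 × log₂ 16 = 374.835 + 124.375 × 4 ≈ 872.335 ms.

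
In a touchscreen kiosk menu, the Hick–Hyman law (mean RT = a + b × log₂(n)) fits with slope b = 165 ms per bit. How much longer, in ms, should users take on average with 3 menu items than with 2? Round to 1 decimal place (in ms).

The intercept a cancels: ΔRT = b·(log₂ n₂ − log₂ n₁) = b·log₂(n₂/n₁).
log₂(3) − log₂(2) = 1.5850 − 1 = 0.5850.
ΔRT = 165 × 0.5850 = 96.519 ms.

96.5 ms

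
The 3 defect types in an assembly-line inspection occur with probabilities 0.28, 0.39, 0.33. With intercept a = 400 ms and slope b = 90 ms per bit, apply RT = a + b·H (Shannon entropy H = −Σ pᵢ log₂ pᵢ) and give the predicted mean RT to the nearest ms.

541 ms

Entropy contributions −pᵢ log₂ pᵢ: 0.5142, 0.5298, 0.5278; sum H = 1.5718 bits.
RT = a + bH = 400 + 90·1.5718 = 541.47 ms.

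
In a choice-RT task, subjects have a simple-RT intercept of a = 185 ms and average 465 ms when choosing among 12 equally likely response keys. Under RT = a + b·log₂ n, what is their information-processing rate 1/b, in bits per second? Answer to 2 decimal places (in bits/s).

b = (465 − 185)/log₂ 12 = 280/3.5850 = 78.104 ms per bit = 0.07810 s/bit; the reciprocal is 12.803 bits/s.

12.80 bits/s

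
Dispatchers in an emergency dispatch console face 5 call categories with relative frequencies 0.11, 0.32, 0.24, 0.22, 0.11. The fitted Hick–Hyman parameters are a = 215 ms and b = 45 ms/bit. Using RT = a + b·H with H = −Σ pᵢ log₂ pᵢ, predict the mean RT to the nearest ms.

314 ms

H = 0.11·log₂(1/0.11) + 0.32·log₂(1/0.32) + 0.24·log₂(1/0.24) + 0.22·log₂(1/0.22) + 0.11·log₂(1/0.11) = 2.2013 bits.
RT = 215 + 45 × 2.2013 = 314.06 ms.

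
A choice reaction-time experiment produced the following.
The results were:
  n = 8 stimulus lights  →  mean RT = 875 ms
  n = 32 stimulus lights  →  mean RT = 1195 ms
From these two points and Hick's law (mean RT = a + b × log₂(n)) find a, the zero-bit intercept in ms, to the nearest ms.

b = (RT₂ − RT₁)/(log₂ n₂ − log₂ n₁) = (1195 − 875)/(5 − 3) = 160 ms/bit.
a = RT₁ − b·log₂ n₁ = 875 − 160 × 3 = 395.000 ms.

395 ms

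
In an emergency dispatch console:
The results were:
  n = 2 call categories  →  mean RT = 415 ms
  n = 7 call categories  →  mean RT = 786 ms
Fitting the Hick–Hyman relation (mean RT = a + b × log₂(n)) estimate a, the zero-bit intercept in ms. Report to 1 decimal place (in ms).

Slope: b = (786 − 415) / (log₂ 7 − log₂ 2) = 371/1.8074 = 205.272 ms/bit.
a = RT₁ − b·log₂ n₁ = 415 − 205.272 × 1 = 209.728 ms.

209.7 ms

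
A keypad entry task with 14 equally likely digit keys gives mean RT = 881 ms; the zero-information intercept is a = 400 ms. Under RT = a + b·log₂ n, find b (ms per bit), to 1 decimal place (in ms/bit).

log₂(14) = 3.8074 bits.
b = (RT − a)/log₂ n = (881 − 400) / 3.8074 = 126.334 ms/bit.

126.3 ms/bit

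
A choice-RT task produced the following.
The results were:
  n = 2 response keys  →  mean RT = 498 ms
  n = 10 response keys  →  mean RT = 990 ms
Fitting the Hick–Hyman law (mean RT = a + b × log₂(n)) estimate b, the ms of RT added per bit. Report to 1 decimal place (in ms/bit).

211.9 ms/bit

The slope on a log₂ axis is (990 − 498) / (3.3219 − 1) = 211.893 ms/bit.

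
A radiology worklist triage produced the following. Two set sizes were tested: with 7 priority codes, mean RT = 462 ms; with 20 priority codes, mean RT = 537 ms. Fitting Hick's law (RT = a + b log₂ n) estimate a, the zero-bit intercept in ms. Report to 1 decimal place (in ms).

b = (RT₂ − RT₁)/(log₂ n₂ − log₂ n₁) = (537 − 462)/(4.3219 − 2.8074) = 49.519 ms/bit.
Intercept: a = 462 − 49.519·log₂(7) = 322.983 ms.

323.0 ms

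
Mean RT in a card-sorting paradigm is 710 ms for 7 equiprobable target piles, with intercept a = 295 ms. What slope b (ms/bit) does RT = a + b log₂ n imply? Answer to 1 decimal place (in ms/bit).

147.8 ms/bit

7 alternatives carry log₂ 7 = 2.8074 bits; the choice cost is 710 − 295 = 415 ms, so b = 415/2.8074 = 147.826 ms/bit.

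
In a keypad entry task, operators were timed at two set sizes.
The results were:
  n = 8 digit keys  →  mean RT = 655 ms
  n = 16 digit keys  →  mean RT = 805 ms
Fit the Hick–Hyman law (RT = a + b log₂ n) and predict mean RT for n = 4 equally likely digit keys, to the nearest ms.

505 ms

With log₂ n on the abscissa the relation is linear; from the two conditions:
  b = (805 − 655) / (log₂ 16 − log₂ 8) = 150 / (4 − 3) = 150 ms/bit
  a = 655 − 150 × 3 = 205 ms
Then RT(4) = 205 + 150 × log₂ 4 = 205 + 150 × 2 ≈ 505.000 ms.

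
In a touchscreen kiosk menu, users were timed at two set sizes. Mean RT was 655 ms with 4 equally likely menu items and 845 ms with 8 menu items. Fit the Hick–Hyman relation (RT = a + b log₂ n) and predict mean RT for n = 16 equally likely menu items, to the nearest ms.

RT is linear in log₂ n, so two points fix the line:
  b = (845 − 655) / (log₂ 8 − log₂ 4) = 190 / (3 − 2) = 190 ms/bit
  a = 655 − 190 × 2 = 275 ms
Then RT(16) = 275 + 190 × log₂ 16 = 275 + 190 × 4 ≈ 1035.000 ms.

1035 ms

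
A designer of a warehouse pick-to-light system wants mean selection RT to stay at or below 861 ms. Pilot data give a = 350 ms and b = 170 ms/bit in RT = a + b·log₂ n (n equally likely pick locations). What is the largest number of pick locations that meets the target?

Information budget: (861 − 350)/170 = 3.0059 bits, so n ≤ 2^3.0059 = 8.033 → at most 8.

8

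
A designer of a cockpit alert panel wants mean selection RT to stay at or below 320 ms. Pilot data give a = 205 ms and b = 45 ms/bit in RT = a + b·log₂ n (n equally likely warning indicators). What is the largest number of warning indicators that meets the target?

45·log₂ n ≤ 320 − 205 = 115, giving log₂ n ≤ 2.5556 and n ≤ 5.879. The largest whole number is 5.

5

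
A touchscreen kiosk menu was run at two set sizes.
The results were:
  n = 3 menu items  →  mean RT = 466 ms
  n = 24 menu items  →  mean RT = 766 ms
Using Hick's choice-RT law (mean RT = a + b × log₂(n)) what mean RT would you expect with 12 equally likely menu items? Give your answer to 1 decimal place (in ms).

RT is linear in log₂ n, so two points fix the line:
  b = (766 − 466) / (log₂ 24 − log₂ 3) = 300 / (4.5850 − 1.5850) = 100.000 ms/bit
  a = 466 − 100.000 × 1.5850 = 307.504 ms
Then RT(12) = 307.504 + 100.000 × log₂ 12 = 307.504 + 100.000 × 3.5850 ≈ 666.000 ms.

666.0 ms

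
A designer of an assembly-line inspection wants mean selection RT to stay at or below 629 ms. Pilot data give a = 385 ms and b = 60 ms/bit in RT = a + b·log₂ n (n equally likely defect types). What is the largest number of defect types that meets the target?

60·log₂ n ≤ 629 − 385 = 244, giving log₂ n ≤ 4.0667 and n ≤ 16.757. The largest whole number is 16.

16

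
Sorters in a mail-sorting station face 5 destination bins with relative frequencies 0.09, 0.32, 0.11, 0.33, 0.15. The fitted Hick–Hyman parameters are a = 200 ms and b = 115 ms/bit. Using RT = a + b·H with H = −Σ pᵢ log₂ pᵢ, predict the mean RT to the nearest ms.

H = 0.09·log₂(1/0.09) + 0.32·log₂(1/0.32) + 0.11·log₂(1/0.11) + 0.33·log₂(1/0.33) + 0.15·log₂(1/0.15) = 2.1273 bits.
RT = 200 + 115 × 2.1273 = 444.64 ms.

445 ms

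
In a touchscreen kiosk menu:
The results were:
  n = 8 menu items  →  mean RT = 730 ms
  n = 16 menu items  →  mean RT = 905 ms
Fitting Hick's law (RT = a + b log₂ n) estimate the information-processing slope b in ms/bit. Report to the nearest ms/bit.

b = (RT₂ − RT₁)/(log₂ n₂ − log₂ n₁) = (905 − 730)/(4 − 3) = 175 ms/bit.

175 ms/bit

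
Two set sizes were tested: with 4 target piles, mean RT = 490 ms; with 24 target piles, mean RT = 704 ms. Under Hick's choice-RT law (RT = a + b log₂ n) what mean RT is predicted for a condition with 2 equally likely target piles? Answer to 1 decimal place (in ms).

407.2 ms

RT is linear in log₂ n, so two points fix the line:
  b = (704 − 490) / (log₂ 24 − log₂ 4) = 214 / (4.5850 − 2) = 82.787 ms/bit
  a = 490 − 82.787 × 2 = 324.427 ms
Then RT(2) = 324.427 + 82.787 × log₂ 2 = 324.427 + 82.787 × 1 ≈ 407.213 ms.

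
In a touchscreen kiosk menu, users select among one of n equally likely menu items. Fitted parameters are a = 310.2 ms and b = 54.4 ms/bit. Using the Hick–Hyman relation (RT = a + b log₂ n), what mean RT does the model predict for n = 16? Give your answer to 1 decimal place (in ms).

log₂(16) = 4 bits, so RT = 310.2 + 54.4 × 4 ≈ 527.800 ms.

527.8 ms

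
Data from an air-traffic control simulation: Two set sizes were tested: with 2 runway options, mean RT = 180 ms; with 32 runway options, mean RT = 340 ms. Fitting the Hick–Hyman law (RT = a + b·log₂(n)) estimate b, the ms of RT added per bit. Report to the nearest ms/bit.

40 ms/bit

b = (RT₂ − RT₁)/(log₂ n₂ − log₂ n₁) = (340 − 180)/(5 − 1) = 40 ms/bit.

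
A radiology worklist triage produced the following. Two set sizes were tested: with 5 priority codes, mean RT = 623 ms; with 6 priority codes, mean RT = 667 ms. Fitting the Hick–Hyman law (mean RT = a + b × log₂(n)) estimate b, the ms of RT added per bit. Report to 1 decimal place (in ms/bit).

167.3 ms/bit

Slope: b = (667 − 623) / (log₂ 6 − log₂ 5) = 44/0.2630 = 167.278 ms/bit.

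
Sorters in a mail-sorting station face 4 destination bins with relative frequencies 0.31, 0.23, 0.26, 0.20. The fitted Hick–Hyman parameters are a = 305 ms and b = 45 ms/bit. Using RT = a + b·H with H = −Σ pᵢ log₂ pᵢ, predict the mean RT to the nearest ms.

394 ms

Entropy contributions −pᵢ log₂ pᵢ: 0.5238, 0.4877, 0.5053, 0.4644; sum H = 1.9811 bits.
RT = a + bH = 305 + 45·1.9811 = 394.15 ms.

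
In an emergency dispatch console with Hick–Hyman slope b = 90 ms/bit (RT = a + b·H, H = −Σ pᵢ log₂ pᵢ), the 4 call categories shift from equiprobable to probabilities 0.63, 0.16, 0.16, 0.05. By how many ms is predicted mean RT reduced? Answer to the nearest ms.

Equiprobable entropy H₀ = log₂ 4 = 2.0000 bits.
Skewed entropy H = −Σ pᵢ log₂ pᵢ = 1.4821 bits.
ΔRT = b·(H₀ − H) = 90 × 0.5179 = 46.61 ms.

47 ms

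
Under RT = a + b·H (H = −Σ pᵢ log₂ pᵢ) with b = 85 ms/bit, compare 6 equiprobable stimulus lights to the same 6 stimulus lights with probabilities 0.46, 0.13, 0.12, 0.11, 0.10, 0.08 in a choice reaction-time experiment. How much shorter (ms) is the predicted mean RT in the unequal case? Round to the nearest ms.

Equiprobable entropy H₀ = log₂ 6 = 2.5850 bits.
Skewed entropy H = −Σ pᵢ log₂ pᵢ = 2.2390 bits.
ΔRT = b·(H₀ − H) = 85 × 0.3459 = 29.40 ms.

29 ms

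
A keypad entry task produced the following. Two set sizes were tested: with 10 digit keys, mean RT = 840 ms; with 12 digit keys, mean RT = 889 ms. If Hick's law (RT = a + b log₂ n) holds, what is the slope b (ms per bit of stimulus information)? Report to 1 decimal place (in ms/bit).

b = (RT₂ − RT₁)/(log₂ n₂ − log₂ n₁) = (889 − 840)/(3.5850 − 3.3219) = 186.287 ms/bit.

186.3 ms/bit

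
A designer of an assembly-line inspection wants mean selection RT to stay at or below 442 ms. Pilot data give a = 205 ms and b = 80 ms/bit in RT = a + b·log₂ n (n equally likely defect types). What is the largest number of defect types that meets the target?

7

80·log₂ n ≤ 442 − 205 = 237, giving log₂ n ≤ 2.9625 and n ≤ 7.795. The largest whole number is 7.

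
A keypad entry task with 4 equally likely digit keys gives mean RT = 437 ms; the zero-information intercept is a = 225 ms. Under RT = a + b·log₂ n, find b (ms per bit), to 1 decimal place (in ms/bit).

4 alternatives carry log₂ 4 = 2 bits; the choice cost is 437 − 225 = 212 ms, so b = 212/2 = 106.000 ms/bit.

106.0 ms/bit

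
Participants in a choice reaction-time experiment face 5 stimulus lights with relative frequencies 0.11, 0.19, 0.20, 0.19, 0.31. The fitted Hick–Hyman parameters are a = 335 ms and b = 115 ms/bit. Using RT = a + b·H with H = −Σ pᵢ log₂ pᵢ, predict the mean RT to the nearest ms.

594 ms

Entropy contributions −pᵢ log₂ pᵢ: 0.3503, 0.4552, 0.4644, 0.4552, 0.5238; sum H = 2.2489 bits.
RT = a + bH = 335 + 115·2.2489 = 593.63 ms.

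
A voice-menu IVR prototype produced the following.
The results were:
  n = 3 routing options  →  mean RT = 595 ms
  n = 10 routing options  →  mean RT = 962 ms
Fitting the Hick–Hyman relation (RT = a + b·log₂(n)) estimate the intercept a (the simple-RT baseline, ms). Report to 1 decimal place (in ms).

260.1 ms

b = (RT₂ − RT₁)/(log₂ n₂ − log₂ n₁) = (962 − 595)/(3.3219 − 1.5850) = 211.288 ms/bit.
Intercept: a = 595 − 211.288·log₂(3) = 260.116 ms.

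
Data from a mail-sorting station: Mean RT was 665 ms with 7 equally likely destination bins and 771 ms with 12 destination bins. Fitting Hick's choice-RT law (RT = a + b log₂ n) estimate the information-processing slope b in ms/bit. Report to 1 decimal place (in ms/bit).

Slope: b = (771 − 665) / (log₂ 12 − log₂ 7) = 106/0.7776 = 136.316 ms/bit.

136.3 ms/bit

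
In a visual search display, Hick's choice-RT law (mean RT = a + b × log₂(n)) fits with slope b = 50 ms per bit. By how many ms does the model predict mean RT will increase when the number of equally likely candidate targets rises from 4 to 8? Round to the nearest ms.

ΔRT = (a + b log₂ n₂) − (a + b log₂ n₁) = b·(log₂ n₂ − log₂ n₁).
log₂(8) − log₂(4) = log₂(8/4) = log₂(2) = 1.
ΔRT = 50 × 1.0000 = 50.000 ms.

50 ms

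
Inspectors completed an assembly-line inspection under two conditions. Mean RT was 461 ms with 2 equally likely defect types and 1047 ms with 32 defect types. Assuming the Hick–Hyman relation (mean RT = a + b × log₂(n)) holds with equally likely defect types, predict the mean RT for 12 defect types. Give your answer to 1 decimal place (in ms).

Fit slope and intercept:
  b = (1047 − 461) / (log₂ 32 − log₂ 2) = 586 / (5 − 1) = 146.500 ms/bit
  a = 461 − 146.500 × 1 = 314.500 ms
Then RT(12) = 314.500 + 146.500 × log₂ 12 = 314.500 + 146.500 × 3.5850 ≈ 839.697 ms.

839.7 ms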